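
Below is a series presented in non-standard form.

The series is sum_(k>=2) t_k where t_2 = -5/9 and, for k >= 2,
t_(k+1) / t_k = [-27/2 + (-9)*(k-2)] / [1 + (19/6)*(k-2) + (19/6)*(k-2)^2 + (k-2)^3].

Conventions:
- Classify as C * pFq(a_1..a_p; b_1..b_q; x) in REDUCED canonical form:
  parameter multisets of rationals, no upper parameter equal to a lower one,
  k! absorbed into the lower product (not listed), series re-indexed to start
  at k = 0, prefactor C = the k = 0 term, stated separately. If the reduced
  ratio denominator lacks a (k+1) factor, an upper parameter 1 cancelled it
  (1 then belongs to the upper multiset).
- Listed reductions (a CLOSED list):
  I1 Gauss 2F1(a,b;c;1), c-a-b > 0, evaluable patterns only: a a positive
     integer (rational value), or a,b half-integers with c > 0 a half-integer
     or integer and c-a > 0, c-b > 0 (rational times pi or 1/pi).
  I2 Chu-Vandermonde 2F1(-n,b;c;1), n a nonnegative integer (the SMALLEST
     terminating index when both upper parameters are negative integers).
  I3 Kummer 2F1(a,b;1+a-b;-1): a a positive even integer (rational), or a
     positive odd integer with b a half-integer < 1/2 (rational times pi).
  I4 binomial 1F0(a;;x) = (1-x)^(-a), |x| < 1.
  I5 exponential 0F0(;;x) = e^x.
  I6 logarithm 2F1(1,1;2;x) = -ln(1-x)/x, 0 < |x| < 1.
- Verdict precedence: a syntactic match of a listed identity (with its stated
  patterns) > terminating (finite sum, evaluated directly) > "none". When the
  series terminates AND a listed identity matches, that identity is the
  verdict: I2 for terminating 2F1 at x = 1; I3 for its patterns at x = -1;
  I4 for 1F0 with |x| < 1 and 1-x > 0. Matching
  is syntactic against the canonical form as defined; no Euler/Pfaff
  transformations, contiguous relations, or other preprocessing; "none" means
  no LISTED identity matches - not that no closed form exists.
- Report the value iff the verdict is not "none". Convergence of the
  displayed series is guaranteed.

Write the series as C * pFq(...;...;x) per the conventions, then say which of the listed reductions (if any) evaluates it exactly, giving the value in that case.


Reduced: x = -9, 0F1, upper = {-}, lower = {2/3}, C = -5/9. Verdict: none. A 0F1 with upper {-} fits none of I1-I6 at x = -9; the sum runs forever.

First insight: from the first term -5/9: cancel k + 3/2 from the displayed ratio first; then prefactor -5/9.
Ratio: r(k) = (-9) * 1 / [(k+2/3) (k+1)] - rational in k. x = (-9); t_0 = -5/9; negate the roots.


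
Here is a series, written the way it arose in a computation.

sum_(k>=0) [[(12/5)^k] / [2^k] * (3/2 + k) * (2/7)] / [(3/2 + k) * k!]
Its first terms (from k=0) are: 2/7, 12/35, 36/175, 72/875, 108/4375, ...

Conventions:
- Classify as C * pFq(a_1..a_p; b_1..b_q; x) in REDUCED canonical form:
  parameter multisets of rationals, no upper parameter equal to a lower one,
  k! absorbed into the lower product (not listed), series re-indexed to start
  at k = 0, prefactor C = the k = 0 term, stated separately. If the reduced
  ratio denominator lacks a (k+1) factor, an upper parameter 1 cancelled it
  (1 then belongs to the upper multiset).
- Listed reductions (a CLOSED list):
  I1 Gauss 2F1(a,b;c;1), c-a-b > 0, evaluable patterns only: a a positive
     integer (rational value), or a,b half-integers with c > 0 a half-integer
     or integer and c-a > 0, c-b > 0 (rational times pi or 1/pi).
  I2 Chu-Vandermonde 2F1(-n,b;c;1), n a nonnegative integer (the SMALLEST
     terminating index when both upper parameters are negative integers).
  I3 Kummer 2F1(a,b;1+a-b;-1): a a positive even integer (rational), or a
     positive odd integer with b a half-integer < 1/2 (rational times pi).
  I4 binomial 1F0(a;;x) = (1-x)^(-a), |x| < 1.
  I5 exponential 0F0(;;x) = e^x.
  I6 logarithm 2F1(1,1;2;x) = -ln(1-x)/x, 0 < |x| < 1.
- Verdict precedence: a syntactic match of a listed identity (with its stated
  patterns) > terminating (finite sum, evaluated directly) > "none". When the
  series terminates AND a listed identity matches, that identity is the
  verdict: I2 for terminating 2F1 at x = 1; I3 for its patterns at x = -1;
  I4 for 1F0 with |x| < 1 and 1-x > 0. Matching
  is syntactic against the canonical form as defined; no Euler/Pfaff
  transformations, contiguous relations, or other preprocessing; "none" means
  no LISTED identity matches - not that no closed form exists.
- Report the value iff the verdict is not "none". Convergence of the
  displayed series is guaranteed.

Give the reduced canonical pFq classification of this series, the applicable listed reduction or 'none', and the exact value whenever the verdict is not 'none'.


Reduced: x = 6/5, 0F0, upper = {-}, lower = {-}, C = 2/7. Verdict: the I5 exponential reduction fires (the 0F0 exponential series at x = 6/5). Value: (2/7) * e^(6/5).

First insight: x = (6/5) and striking the common factor k + 3/2 reduces the term (prefactor 2/7).
Ratio: r(k) = (6/5) * 1 / [(k+1)] - poly over poly, x = (6/5) from leading terms; C = 2/7 at k = 0.


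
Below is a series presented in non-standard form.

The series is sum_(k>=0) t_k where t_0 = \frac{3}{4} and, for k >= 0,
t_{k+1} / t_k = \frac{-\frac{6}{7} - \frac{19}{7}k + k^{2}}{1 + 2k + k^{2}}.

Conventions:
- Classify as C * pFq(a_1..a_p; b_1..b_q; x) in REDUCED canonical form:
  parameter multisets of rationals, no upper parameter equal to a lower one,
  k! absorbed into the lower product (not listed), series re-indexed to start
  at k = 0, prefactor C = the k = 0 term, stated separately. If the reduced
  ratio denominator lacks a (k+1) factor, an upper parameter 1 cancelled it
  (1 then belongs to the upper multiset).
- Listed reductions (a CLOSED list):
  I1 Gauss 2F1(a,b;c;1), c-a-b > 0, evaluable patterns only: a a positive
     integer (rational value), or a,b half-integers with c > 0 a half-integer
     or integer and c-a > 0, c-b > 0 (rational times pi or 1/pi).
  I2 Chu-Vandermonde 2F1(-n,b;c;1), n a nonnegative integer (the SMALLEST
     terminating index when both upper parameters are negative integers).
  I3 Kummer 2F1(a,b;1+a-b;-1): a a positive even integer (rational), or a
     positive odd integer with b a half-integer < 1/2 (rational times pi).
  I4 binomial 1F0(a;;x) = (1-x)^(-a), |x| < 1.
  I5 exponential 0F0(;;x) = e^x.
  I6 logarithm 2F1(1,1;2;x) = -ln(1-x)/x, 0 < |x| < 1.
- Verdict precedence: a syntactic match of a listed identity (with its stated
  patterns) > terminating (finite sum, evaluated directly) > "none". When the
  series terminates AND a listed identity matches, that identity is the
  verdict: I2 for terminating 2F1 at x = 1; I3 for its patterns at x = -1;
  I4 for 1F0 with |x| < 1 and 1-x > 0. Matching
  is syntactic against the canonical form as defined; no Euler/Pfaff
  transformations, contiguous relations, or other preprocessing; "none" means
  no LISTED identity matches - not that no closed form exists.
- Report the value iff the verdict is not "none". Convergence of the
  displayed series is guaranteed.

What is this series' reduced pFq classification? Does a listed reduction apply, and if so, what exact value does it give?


First insight: t_0 being \frac{3}{4}, factor the ratio over Q (C = 3/4, x = 1): negated roots = parameters.
Term ratio: r(k) = 1 * (k-3) (k+\frac{2}{7}) / [(k+1) (k+1)] - rational; roots negated = parameters, x = 1, C = \frac{3}{4}.

x = 1 here; the reduced form reads 2F1, upper {-3, \frac{2}{7}}, lower {1}, C = \frac{3}{4}. Verdict (x = 1): Chu-Vandermonde (I2) applies (terminating 2F1 at x = 1 with n = 3, b = 2/7, c = 1). Value: \frac{285}{686}.


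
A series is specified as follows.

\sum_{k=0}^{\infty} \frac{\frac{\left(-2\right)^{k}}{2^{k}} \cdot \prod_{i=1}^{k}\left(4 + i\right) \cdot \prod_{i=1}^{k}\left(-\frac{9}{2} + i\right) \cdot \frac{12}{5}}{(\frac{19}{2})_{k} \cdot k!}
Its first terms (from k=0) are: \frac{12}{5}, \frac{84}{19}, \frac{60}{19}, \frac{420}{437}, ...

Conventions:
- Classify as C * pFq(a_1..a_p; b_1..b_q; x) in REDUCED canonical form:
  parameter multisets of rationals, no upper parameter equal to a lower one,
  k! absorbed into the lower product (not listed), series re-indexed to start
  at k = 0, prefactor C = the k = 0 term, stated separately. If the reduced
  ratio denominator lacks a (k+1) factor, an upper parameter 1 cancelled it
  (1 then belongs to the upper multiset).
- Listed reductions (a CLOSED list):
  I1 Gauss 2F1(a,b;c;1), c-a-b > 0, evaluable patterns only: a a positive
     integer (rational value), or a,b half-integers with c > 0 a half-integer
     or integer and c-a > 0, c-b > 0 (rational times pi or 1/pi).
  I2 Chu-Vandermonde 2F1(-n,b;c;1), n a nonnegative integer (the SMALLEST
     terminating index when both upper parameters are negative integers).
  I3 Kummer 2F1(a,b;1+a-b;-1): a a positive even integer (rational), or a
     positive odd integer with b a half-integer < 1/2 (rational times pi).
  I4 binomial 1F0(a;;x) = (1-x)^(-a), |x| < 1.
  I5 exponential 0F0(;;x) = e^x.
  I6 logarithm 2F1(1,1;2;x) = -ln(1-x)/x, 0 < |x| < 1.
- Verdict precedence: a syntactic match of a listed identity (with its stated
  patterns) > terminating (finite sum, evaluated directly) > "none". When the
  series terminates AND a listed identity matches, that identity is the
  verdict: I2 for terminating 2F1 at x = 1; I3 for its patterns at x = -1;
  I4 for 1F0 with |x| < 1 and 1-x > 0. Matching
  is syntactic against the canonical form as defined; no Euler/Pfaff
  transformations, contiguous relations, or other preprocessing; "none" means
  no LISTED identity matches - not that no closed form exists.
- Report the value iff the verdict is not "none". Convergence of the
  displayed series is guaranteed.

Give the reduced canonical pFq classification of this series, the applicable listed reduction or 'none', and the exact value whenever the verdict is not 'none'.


The series (x = -1) is 2F1: upper {-\frac{7}{2}, 5}, lower {\frac{19}{2}}, prefactor \frac{12}{5}. Verdict: the Kummer evaluation I3 matches (x = -1; c = \frac{19}{2} equals 1+a-b for upper {-\frac{7}{2}, 5}: listed pattern). Its exact value is \frac{459459}{131072} \cdot \pi.

Key observation: t_0 being \frac{12}{5}, the running product (C = 12/5, x = -1) telescopes to a rising factorial.
Consecutive-term ratio: r(k) = -1 * (k-\frac{7}{2}) (k+5) / [(k+\frac{19}{2}) (k+1)] - rational in k, leading ratio -1; with t_0 = \frac{12}{5}, classification follows.


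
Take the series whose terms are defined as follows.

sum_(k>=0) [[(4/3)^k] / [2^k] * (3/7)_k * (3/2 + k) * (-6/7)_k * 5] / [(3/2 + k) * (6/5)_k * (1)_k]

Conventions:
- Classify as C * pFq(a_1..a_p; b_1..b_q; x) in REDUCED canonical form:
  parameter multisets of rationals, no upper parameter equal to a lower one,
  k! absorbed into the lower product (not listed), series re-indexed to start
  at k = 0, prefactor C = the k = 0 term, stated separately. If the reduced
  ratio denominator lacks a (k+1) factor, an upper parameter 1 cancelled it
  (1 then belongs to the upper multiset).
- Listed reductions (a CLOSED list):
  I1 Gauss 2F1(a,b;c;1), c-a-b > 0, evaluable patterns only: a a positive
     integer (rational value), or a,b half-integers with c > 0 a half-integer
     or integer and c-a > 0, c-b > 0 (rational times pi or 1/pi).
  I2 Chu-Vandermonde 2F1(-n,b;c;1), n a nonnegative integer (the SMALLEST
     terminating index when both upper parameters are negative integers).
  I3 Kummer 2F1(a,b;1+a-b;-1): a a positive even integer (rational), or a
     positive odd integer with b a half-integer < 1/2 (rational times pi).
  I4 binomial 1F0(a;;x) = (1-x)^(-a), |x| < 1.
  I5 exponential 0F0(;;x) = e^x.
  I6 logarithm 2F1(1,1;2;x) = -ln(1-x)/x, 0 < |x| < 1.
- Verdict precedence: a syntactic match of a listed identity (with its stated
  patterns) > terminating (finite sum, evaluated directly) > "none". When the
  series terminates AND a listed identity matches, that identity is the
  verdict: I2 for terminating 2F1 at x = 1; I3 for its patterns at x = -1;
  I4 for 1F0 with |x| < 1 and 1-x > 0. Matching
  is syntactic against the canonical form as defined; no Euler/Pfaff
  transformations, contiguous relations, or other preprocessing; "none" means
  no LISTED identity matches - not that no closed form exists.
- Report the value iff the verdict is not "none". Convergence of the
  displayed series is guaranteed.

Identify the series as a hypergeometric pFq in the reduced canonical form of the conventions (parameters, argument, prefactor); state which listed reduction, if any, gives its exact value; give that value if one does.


Prefactor 5, argument 2/3: 2F1 with upper {-6/7, 3/7} over lower {6/5}. Verdict: none. Every listed pattern misses the 2F1 form at 2/3, upper {-6/7, 3/7}.

First insight: t_0 = 5 here, and the two k-th powers (C = 5, x = 2/3) combine into one argument.
Consecutive-term ratio: r(k) = (2/3) * (k-6/7) (k+3/7) / [(k+6/5) (k+1)] ; factor over Q: parameters, x = (2/3), and C = 5.


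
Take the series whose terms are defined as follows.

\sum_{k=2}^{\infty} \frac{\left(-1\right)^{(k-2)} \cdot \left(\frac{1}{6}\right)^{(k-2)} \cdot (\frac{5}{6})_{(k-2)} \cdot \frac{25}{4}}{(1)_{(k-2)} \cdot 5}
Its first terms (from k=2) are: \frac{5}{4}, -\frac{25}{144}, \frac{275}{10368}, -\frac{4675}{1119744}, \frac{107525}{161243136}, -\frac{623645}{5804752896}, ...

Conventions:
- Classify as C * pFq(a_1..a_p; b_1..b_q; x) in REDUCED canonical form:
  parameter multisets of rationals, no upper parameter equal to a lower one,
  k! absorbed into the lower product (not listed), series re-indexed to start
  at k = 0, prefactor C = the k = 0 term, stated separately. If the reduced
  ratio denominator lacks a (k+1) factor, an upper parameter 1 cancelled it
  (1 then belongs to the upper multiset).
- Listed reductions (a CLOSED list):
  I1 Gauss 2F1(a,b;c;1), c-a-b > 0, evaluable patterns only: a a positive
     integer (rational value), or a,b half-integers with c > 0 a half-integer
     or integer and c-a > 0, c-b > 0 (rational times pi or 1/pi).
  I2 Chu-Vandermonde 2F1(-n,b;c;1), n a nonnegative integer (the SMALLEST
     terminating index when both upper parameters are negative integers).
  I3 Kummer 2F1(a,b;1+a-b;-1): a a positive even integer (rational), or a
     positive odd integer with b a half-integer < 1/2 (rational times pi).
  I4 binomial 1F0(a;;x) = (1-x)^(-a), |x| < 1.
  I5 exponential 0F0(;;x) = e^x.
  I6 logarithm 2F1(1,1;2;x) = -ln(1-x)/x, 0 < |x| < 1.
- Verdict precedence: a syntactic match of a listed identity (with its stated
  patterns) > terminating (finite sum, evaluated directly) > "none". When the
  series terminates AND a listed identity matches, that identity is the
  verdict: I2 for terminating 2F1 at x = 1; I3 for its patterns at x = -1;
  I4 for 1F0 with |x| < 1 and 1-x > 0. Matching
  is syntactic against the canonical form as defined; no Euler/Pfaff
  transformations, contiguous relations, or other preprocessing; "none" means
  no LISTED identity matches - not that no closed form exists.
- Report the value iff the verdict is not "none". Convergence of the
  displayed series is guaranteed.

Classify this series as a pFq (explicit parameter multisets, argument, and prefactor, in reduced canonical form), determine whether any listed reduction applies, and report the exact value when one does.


Canonical form: C = \frac{5}{4} times 1F0 with upper {\frac{5}{6}}, lower {-}, x = -\frac{1}{6}. Verdict: the binomial series (I4) fires (the 1F0 binomial series: exponent -5/6, x = -\frac{1}{6}). Sum: \frac{5}{4} \cdot \left(\frac{7}{6}\right)^{-\frac{5}{6}}.

First insight: x = -\frac{1}{6} and the constant factors (C = 5/4) combine into one prefactor.
Adjacent-term ratio: r(k) = -\frac{1}{6} * (k+\frac{5}{6}) / [(k+1)] - poly over poly, x = -\frac{1}{6} from leading terms; C = \frac{5}{4} at k = 0.


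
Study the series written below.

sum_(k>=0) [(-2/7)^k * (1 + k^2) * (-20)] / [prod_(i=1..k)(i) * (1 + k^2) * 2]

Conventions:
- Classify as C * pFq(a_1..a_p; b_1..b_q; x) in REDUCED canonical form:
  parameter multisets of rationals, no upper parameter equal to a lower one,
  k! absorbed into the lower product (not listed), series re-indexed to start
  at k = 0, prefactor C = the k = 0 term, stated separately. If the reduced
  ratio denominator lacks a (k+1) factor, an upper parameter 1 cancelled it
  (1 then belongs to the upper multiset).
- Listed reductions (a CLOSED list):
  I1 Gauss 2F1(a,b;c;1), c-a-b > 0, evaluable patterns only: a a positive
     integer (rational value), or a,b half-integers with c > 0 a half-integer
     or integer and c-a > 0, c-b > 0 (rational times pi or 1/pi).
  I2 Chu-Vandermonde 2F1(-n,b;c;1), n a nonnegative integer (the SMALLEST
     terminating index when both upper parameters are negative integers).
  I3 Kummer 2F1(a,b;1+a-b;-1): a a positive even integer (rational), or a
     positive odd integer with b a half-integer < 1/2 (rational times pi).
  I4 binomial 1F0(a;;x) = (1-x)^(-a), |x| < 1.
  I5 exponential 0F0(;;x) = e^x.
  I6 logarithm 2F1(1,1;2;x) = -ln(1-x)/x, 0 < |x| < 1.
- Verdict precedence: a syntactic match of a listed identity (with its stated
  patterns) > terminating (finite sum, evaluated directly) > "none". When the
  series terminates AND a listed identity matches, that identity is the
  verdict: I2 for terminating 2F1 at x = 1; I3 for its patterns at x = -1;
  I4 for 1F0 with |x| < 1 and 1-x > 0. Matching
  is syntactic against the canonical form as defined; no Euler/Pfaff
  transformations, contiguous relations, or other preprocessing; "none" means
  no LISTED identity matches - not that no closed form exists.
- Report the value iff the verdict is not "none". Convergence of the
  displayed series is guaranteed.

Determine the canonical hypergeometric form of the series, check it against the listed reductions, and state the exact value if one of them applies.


At argument -2/7: a 0F0 with upper {-}, lower {-}, scaled by C = -10. Verdict: this is exponential (I5) (the 0F0 exponential series at x = -2/7). Its exact value is (-10) * e^(-2/7).

Key step: t_0 = -10 here, and the constant factors (C = -10) combine into one prefactor.
Consecutive-term ratio: r(k) = (-2/7) * 1 / [(k+1)] - rational in k, leading ratio (-2/7); with t_0 = -10, classification follows.


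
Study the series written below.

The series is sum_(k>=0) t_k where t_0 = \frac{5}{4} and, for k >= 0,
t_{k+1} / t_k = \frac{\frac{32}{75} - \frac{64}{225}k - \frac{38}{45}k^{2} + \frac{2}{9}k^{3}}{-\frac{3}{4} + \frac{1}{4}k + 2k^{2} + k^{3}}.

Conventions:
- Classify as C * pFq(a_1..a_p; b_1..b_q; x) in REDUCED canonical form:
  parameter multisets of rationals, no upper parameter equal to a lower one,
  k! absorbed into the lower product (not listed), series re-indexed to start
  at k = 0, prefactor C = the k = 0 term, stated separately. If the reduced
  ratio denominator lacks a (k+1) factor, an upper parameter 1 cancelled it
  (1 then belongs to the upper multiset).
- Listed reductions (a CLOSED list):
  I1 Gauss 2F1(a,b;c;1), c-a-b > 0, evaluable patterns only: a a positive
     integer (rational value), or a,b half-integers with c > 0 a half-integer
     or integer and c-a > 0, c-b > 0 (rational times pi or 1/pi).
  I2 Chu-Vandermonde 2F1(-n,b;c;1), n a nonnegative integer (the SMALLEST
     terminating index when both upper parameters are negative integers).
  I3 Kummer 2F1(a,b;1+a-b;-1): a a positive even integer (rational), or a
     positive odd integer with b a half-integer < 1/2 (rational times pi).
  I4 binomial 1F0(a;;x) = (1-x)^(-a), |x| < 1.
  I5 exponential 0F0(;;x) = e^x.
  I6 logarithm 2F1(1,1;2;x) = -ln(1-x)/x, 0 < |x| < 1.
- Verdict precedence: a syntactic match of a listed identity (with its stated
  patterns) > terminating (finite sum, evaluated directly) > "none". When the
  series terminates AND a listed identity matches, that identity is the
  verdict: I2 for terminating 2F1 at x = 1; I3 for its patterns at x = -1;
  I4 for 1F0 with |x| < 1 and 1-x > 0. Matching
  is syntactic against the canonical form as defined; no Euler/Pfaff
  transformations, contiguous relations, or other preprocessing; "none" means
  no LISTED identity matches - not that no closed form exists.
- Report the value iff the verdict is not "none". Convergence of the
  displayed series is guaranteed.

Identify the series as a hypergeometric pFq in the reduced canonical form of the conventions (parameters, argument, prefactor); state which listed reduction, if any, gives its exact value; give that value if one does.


Classification (C = \frac{5}{4}): 3F2 with upper {-4, -\frac{3}{5}, \frac{4}{5}}, lower {-\frac{1}{2}, \frac{3}{2}}, argument x = \frac{2}{9}. Verdict: terminating at k = 4: the factor (-4)_k kills every later term; summing the 5 survivors is exact. Value: \frac{33881386777}{51257812500}.

Structural cue: t_0 = \frac{5}{4} here, and factor the ratio over Q (C = 5/4): negated roots = parameters.
Ratio: r(k) = \frac{2}{9} * (k-4) (k-\frac{3}{5}) (k+\frac{4}{5}) / [(k-\frac{1}{2}) (k+\frac{3}{2}) (k+1)] ; factor over Q: parameters, x = \frac{2}{9}, and C = \frac{5}{4}.


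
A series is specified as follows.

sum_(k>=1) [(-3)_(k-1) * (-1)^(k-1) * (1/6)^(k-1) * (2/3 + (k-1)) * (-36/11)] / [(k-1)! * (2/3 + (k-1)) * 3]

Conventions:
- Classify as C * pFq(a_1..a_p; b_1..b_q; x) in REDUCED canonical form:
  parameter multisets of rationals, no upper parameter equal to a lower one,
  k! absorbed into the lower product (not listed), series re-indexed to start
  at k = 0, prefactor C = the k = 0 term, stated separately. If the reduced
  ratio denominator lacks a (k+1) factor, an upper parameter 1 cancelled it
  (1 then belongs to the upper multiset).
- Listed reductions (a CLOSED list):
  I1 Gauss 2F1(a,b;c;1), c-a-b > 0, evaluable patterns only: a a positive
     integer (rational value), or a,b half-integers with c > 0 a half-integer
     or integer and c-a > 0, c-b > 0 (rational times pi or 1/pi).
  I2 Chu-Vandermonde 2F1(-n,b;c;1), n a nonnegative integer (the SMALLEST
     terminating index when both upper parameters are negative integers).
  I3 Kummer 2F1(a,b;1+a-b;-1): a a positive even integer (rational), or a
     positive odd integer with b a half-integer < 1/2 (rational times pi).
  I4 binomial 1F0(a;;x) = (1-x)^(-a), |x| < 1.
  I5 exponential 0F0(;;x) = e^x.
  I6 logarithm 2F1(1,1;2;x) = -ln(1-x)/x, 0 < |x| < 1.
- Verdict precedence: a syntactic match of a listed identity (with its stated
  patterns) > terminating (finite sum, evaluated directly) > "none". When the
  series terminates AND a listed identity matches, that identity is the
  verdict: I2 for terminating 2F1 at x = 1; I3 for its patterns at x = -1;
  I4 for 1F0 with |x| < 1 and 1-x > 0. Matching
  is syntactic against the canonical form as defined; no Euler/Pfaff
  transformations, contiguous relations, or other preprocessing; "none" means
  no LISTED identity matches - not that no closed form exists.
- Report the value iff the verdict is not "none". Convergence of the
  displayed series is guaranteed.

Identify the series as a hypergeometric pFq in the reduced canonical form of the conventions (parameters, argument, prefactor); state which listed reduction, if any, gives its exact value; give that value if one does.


Classification (C = -12/11): 1F0 with upper {-3}, lower {-}, argument x = -1/6. Verdict: this is the binomial series (I4) (the 1F0 binomial series: exponent 3, x = -1/6). Exact value: -343/198.

The tell: x = (-1/6) and striking the common factor k + 2/3 reduces the term (C = -12/11).
Step ratio: r(k) = (-1/6) * (k-3) / [(k+1)] - rational; roots negated = parameters, x = (-1/6), C = -12/11.


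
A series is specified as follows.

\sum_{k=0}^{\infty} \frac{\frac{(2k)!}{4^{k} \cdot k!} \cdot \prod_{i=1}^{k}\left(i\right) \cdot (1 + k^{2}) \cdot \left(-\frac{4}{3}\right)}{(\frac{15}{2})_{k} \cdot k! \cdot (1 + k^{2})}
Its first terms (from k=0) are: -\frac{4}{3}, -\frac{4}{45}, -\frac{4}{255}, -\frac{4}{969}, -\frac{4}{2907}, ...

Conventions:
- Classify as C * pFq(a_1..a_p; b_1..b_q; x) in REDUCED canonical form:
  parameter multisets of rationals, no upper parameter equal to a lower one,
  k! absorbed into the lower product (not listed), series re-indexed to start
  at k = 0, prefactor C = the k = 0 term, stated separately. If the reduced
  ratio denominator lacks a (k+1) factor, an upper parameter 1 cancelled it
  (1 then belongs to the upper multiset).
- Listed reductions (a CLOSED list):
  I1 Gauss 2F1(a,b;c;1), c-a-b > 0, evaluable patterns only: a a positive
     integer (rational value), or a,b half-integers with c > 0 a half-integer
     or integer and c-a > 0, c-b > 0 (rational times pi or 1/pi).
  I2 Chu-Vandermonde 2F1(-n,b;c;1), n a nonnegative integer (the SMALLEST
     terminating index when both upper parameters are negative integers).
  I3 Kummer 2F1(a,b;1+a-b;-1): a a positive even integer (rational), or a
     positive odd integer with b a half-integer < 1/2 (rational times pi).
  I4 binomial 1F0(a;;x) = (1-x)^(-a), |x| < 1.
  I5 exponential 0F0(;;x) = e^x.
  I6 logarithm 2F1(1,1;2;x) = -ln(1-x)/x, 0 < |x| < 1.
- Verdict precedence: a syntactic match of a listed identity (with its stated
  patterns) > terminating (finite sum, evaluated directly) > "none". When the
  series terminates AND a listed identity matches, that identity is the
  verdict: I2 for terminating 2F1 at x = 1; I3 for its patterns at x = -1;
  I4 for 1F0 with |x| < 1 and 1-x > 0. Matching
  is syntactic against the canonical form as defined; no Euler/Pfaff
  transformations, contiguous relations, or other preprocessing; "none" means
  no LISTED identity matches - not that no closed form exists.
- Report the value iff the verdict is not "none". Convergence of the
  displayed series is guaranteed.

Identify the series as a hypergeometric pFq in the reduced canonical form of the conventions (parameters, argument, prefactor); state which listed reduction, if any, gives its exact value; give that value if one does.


Reduced: x = 1, 2F1, upper = {\frac{1}{2}, 1}, lower = {\frac{15}{2}}, C = -\frac{4}{3}. Verdict (x = 1): Gauss's theorem (I1) applies (x = 1: the Gamma ratio telescopes since c-a-b = 6 > 0 and a = 1 in Z>0). Value: -\frac{13}{9}.

Key step: t_0 = -\frac{4}{3} here, and the running product (prefactor -4/3) telescopes to a rising factorial.
Ratio: r(k) = 1 * (k+\frac{1}{2}) (k+1) / [(k+\frac{15}{2}) (k+1)] - rational; roots negated = parameters, x = 1, C = -\frac{4}{3}.


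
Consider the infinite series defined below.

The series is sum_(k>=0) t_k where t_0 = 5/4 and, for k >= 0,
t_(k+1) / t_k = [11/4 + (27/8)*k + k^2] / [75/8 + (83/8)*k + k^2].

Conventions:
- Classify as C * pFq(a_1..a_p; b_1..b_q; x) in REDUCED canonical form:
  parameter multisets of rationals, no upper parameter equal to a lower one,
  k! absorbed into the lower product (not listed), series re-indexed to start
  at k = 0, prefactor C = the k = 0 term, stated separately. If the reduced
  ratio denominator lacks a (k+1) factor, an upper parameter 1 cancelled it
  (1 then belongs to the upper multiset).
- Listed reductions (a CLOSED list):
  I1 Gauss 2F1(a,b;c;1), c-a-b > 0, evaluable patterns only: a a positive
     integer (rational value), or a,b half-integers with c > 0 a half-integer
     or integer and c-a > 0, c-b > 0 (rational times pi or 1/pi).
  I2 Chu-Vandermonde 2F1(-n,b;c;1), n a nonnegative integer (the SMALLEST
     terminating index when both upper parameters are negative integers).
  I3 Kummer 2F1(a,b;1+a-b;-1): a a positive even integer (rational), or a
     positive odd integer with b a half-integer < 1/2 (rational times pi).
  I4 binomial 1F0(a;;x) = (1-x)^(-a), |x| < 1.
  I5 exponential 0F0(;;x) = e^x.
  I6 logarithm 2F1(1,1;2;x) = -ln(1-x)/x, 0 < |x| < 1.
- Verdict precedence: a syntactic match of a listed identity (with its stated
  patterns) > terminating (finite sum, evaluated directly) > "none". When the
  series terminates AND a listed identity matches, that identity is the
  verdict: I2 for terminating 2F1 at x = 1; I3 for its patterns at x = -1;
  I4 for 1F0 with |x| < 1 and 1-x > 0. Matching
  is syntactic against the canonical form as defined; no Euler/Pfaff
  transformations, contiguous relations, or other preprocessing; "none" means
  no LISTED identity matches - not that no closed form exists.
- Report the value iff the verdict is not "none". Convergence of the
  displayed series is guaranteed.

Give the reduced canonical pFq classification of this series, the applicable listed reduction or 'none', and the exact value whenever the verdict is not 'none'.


At argument 1: a 2F1 with upper {11/8, 2}, lower {75/8}, scaled by C = 5/4. Verdict: this is Gauss's theorem (I1) (x = 1: the Gamma ratio telescopes since c-a-b = 6 > 0 and a = 2 in Z>0). Value: 19765/10752.

Key step: t_0 being 5/4, the expanded ratio factors over Q; C = 5/4, x = 1, roots give parameters.
Term ratio: r(k) = 1 * (k+11/8) (k+2) / [(k+75/8) (k+1)] - rational in k, leading ratio 1; with t_0 = 5/4, classification follows.


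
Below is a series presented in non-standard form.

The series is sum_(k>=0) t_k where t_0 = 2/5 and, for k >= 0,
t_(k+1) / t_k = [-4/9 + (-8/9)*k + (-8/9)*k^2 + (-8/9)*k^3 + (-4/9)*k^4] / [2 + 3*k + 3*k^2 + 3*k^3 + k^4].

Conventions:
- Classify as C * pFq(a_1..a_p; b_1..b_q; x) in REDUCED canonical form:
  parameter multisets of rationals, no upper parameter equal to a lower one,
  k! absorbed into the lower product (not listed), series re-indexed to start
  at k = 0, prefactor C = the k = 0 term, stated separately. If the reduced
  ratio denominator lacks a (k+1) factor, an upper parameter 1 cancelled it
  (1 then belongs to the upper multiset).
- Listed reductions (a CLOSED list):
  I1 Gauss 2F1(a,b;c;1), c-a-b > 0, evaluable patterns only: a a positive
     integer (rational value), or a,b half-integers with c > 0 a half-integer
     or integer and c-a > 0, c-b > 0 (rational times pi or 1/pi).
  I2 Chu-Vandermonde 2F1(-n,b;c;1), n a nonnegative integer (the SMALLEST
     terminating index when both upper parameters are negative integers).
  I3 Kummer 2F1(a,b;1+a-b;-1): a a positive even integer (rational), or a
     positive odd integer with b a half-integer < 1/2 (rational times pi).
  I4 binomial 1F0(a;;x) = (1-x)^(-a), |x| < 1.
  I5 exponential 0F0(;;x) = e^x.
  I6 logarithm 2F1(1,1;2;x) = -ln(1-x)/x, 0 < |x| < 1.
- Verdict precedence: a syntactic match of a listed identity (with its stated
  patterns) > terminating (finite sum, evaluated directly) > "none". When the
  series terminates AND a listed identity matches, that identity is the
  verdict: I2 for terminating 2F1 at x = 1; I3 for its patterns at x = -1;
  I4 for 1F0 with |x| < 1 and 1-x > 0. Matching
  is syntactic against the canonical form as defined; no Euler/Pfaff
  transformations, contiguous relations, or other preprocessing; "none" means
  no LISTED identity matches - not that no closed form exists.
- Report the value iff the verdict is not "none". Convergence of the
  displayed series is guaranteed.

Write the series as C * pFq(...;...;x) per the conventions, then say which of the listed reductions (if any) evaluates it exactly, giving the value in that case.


Key step: x = (-4/9) and roots of the ratio polynomials (C = 2/5) are the negated parameters.
Term ratio: r(k) = (-4/9) * (k+1) (k+1) / [(k+2) (k+1)] - poly over poly, x = (-4/9) from leading terms; C = 2/5 at k = 0.

This is 2/5 * 2F1(1, 1; 2; -4/9) in reduced canonical form. Verdict: this is the logarithmic series (I6) (the logarithm: parameters (1,1;2), x = -4/9). Its exact value is (9/10) * ln(13/9).


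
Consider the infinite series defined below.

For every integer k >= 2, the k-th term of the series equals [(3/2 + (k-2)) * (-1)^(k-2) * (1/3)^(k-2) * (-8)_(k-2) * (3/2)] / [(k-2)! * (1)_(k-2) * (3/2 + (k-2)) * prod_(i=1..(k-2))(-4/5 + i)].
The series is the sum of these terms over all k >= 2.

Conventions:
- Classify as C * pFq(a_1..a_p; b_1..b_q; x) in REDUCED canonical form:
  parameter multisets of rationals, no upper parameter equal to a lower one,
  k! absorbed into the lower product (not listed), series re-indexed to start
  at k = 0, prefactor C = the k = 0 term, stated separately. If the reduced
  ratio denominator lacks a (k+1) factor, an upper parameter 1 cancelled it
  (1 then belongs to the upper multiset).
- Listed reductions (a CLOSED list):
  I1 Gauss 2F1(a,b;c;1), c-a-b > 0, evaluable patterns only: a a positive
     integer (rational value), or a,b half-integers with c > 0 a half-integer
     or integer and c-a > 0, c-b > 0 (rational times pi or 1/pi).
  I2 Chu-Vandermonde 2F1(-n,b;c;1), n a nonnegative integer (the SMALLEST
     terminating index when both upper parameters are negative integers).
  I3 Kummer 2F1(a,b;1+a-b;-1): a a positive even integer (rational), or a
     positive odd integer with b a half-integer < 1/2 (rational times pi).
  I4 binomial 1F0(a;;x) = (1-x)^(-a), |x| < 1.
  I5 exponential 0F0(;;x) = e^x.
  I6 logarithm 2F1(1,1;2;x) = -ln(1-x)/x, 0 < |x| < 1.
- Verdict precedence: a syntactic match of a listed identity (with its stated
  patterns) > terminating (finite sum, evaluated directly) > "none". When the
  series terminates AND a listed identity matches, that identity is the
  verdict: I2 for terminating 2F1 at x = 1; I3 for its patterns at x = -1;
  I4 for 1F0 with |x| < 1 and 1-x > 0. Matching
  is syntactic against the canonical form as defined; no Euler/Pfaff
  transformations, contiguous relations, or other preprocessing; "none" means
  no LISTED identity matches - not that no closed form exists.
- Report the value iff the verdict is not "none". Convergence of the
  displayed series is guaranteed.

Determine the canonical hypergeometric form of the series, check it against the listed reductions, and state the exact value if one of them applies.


Canonical form: C = 3/2 times 1F2 with upper {-8}, lower {1/5, 1}, x = -1/3. Verdict: terminating - no listed pattern fits, but -8 in the upper list cuts the series at k = 8; direct evaluation. Its exact value is 731644023818804909/22696038176587776.

The tell: with t_0 = 3/2, the (-1)^k factor (prefactor 3/2) folds into the argument's sign.
Adjacent-term ratio: r(k) = (-1/3) * (k-8) / [(k+1/5) (k+1) (k+1)] ; factor over Q: parameters, x = (-1/3), and C = 3/2.


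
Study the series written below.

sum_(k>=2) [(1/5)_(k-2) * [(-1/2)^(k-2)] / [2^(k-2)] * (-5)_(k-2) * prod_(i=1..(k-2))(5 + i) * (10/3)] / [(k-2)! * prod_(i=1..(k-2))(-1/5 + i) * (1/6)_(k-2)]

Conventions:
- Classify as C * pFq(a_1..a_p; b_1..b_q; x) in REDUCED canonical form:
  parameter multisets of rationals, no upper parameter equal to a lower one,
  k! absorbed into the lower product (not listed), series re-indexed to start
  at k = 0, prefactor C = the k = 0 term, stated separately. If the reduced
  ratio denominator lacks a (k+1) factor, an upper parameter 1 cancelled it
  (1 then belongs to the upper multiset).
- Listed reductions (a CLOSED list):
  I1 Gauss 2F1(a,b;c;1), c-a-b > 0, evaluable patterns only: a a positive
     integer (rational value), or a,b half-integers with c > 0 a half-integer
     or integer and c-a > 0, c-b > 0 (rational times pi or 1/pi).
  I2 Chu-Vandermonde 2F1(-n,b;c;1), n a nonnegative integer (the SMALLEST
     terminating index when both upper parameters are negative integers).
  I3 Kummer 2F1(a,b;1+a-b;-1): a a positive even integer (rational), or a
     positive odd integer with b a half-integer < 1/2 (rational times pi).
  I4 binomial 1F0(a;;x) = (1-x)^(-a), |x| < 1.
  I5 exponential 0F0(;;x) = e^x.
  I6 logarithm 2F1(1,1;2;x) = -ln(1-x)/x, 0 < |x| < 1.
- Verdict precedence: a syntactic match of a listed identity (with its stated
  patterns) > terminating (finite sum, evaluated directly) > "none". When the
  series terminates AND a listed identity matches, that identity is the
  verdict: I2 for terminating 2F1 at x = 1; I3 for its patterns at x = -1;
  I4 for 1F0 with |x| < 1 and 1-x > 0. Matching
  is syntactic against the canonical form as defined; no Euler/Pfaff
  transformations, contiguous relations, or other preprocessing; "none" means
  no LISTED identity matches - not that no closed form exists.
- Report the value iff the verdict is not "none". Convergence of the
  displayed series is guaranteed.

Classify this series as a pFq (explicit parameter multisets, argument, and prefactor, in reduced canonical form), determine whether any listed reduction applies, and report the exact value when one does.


x = -1/4 here; the reduced form reads 3F2, upper {-5, 1/5, 6}, lower {1/6, 4/5}, C = 10/3. Verdict: terminating (-5 upstairs). 6 nonzero terms in all; added directly. Hence: 5299649/28158.

The tell: x = (-1/4) and the lower running product (C = 10/3) is a rising factorial.
Ratio: r(k) = (-1/4) * (k-5) (k+1/5) (k+6) / [(k+1/6) (k+4/5) (k+1)] - rational in k, leading ratio (-1/4); with t_0 = 10/3, classification follows.


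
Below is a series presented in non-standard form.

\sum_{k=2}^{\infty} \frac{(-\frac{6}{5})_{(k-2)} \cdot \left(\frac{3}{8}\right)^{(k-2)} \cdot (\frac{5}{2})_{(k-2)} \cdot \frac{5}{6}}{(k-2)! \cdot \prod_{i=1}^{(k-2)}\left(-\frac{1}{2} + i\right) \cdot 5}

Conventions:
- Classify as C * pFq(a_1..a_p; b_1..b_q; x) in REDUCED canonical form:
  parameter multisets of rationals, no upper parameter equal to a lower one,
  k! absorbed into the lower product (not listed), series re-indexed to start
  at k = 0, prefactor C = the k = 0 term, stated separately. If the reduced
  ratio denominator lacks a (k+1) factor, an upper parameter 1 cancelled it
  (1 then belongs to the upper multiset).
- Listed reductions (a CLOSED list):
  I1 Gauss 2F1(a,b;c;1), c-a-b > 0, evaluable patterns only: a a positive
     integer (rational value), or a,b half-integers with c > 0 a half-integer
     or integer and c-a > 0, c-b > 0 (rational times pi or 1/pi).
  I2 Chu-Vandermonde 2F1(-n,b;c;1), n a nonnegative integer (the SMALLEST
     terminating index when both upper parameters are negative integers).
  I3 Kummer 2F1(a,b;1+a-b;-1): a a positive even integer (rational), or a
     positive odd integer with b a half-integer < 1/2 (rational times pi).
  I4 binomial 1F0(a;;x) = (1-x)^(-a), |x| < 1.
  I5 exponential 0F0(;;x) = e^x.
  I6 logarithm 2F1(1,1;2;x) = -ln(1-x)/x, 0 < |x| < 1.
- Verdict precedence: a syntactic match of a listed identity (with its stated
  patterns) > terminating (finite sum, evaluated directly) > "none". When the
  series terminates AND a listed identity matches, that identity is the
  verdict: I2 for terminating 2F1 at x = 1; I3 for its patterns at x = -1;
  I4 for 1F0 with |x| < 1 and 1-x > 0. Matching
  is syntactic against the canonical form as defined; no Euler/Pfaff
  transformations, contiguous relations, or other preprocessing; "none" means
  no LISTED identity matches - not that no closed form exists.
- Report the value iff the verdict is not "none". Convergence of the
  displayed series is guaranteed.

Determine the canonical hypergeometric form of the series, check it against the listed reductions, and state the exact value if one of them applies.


First insight: with t_0 = \frac{1}{6}, the lower running product (prefactor 1/6) is a rising factorial.
Ratio: r(k) = \frac{3}{8} * (k-\frac{6}{5}) (k+\frac{5}{2}) / [(k+\frac{1}{2}) (k+1)] - rational in k. x = \frac{3}{8}; t_0 = \frac{1}{6}; negate the roots.

The series (x = \frac{3}{8}) is 2F1: upper {-\frac{6}{5}, \frac{5}{2}}, lower {\frac{1}{2}}, prefactor \frac{1}{6}. Verdict: none. No listed pattern accepts 2F1(-\frac{6}{5}, \frac{5}{2}; \frac{1}{2}; \frac{3}{8}).


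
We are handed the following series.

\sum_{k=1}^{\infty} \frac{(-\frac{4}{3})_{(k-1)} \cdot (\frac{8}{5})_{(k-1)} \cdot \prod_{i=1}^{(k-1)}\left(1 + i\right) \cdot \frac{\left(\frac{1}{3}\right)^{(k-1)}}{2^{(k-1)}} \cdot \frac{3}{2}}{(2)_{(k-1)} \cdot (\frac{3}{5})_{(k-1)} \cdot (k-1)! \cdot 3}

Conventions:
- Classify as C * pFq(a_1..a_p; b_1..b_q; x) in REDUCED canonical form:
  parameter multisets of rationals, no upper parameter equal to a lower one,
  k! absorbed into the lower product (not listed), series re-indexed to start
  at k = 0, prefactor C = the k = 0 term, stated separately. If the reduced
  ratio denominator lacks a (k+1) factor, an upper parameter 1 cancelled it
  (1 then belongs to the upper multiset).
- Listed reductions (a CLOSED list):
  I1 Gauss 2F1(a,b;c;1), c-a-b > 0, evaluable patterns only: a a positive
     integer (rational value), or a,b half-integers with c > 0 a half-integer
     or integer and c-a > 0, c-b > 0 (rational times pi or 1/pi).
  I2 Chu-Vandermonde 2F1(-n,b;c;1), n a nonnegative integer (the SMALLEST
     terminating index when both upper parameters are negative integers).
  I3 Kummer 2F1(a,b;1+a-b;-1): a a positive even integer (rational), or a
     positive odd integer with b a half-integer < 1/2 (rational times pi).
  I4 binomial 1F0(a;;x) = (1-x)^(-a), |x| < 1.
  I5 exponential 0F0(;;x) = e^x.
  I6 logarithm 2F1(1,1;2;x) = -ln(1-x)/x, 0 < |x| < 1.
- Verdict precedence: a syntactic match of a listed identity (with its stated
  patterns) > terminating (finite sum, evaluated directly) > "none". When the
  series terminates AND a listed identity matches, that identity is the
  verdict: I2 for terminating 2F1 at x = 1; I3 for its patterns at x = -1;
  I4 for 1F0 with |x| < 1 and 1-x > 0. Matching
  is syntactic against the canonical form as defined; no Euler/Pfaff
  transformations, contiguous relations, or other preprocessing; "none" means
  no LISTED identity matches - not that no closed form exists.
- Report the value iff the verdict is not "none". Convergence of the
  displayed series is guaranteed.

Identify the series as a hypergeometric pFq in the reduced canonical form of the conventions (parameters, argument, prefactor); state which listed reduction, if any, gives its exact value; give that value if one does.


Canonical form: C = \frac{1}{2} times 2F1 with upper {-\frac{4}{3}, \frac{8}{5}}, lower {\frac{3}{5}}, x = \frac{1}{6}. Verdict: no listed reduction: x = \frac{1}{6} and upper {-\frac{4}{3}, \frac{8}{5}} fail every I1-I6 pattern.

Structural cue: with t_0 = \frac{1}{2}, the constant factors (C = 1/2) combine into one prefactor.
Term ratio: r(k) = \frac{1}{6} * (k-\frac{4}{3}) (k+\frac{8}{5}) / [(k+\frac{3}{5}) (k+1)] - rational in k. x = \frac{1}{6}; t_0 = \frac{1}{2}; negate the roots.
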